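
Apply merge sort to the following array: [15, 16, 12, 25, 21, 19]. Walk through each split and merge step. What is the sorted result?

Merge sort trace:

Split: [15, 16, 12, 25, 21, 19] -> [15, 16, 12] and [25, 21, 19]
  Split: [15, 16, 12] -> [15] and [16, 12]
    Split: [16, 12] -> [16] and [12]
    Merge: [16] + [12] -> [12, 16]
  Merge: [15] + [12, 16] -> [12, 15, 16]
  Split: [25, 21, 19] -> [25] and [21, 19]
    Split: [21, 19] -> [21] and [19]
    Merge: [21] + [19] -> [19, 21]
  Merge: [25] + [19, 21] -> [19, 21, 25]
Merge: [12, 15, 16] + [19, 21, 25] -> [12, 15, 16, 19, 21, 25]

Final sorted array: [12, 15, 16, 19, 21, 25]

The merge sort proceeds by recursively splitting the array and merging sorted halves.
After all merges, the sorted array is [12, 15, 16, 19, 21, 25].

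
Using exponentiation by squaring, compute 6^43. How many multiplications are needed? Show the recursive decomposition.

Computing 6^43 by squaring (build up from 6^1; each line after the first costs one multiplication):

6^1 = 6
6^2 = (6^1)^2 = 6^2 = 36
6^4 = (6^2)^2 = 36^2 = 1296
6^5 = 6 * 6^4 = 6 * 1296 = 7776
6^10 = (6^5)^2 = 7776^2 = 60466176
6^20 = (6^10)^2 = 60466176^2 = 3656158440062976
6^21 = 6 * 6^20 = 6 * 3656158440062976 = 21936950640377856
6^42 = (6^21)^2 = 21936950640377856^2 = 481229803398374426442198455156736
6^43 = 6 * 6^42 = 6 * 481229803398374426442198455156736 = 2887378820390246558653190730940416

Result: 2887378820390246558653190730940416
Multiplications needed: 8 (8 lines after 6^1)

6^43 = 2887378820390246558653190730940416. Using exponentiation by squaring, this requires 8 multiplications. The key idea: if the exponent is even, square the half-power; if odd, multiply by the base once.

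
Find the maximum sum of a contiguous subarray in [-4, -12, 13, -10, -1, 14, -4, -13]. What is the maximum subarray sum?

Using Kadane's algorithm on [-4, -12, 13, -10, -1, 14, -4, -13]:

Scanning through the array:
Position 1 (value -12): max_ending_here = -12, max_so_far = -4
Position 2 (value 13): max_ending_here = 13, max_so_far = 13
Position 3 (value -10): max_ending_here = 3, max_so_far = 13
Position 4 (value -1): max_ending_here = 2, max_so_far = 13
Position 5 (value 14): max_ending_here = 16, max_so_far = 16
Position 6 (value -4): max_ending_here = 12, max_so_far = 16
Position 7 (value -13): max_ending_here = -1, max_so_far = 16

Maximum subarray: [13, -10, -1, 14]
Maximum sum: 16

The maximum subarray is [13, -10, -1, 14] with sum 16. This subarray runs from index 2 to index 5.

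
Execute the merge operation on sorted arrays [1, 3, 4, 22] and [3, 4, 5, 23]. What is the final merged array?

Merging process:

Compare 1 vs 3: take 1 from left. Merged: [1]
Compare 3 vs 3: take 3 from left. Merged: [1, 3]
Compare 4 vs 3: take 3 from right. Merged: [1, 3, 3]
Compare 4 vs 4: take 4 from left. Merged: [1, 3, 3, 4]
Compare 22 vs 4: take 4 from right. Merged: [1, 3, 3, 4, 4]
Compare 22 vs 5: take 5 from right. Merged: [1, 3, 3, 4, 4, 5]
Compare 22 vs 23: take 22 from left. Merged: [1, 3, 3, 4, 4, 5, 22]
Append remaining from right: [23]. Merged: [1, 3, 3, 4, 4, 5, 22, 23]

Final merged array: [1, 3, 3, 4, 4, 5, 22, 23]
Total comparisons: 7

The merged array is [1, 3, 3, 4, 4, 5, 22, 23], requiring 7 comparisons. The merge step runs in O(n) time where n is the total number of elements.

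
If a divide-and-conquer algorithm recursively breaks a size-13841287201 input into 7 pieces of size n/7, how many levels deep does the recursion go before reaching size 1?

For divide and conquer with division factor 7:

Problem sizes at each level:
Level 0: 13841287201
Level 1: 1977326743
Level 2: 282475249
Level 3: 40353607
Level 4: 5764801
Level 5: 823543
Level 6: 117649
Level 7: 16807
Level 8: 2401
Level 9: 343
Level 10: 49
Level 11: 7
Level 12: 1

The root is level 0 and the size-1 base case is level 12 (the tree spans levels 0 through 12, i.e. 13 levels counting the root), so the depth is the number of divisions: log_7(13841287201) = 12

The recursion tree depth is log_7(13841287201) = 12. At each level, the problem size is divided by 7, so it takes 12 divisions to reduce to a base case of size 1. The algorithm makes 7 recursive calls at each level.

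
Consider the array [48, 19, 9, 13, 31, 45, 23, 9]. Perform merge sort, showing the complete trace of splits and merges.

Merge sort trace:

Split: [48, 19, 9, 13, 31, 45, 23, 9] -> [48, 19, 9, 13] and [31, 45, 23, 9]
  Split: [48, 19, 9, 13] -> [48, 19] and [9, 13]
    Split: [48, 19] -> [48] and [19]
    Merge: [48] + [19] -> [19, 48]
    Split: [9, 13] -> [9] and [13]
    Merge: [9] + [13] -> [9, 13]
  Merge: [19, 48] + [9, 13] -> [9, 13, 19, 48]
  Split: [31, 45, 23, 9] -> [31, 45] and [23, 9]
    Split: [31, 45] -> [31] and [45]
    Merge: [31] + [45] -> [31, 45]
    Split: [23, 9] -> [23] and [9]
    Merge: [23] + [9] -> [9, 23]
  Merge: [31, 45] + [9, 23] -> [9, 23, 31, 45]
Merge: [9, 13, 19, 48] + [9, 23, 31, 45] -> [9, 9, 13, 19, 23, 31, 45, 48]

Final sorted array: [9, 9, 13, 19, 23, 31, 45, 48]

The merge sort proceeds by recursively splitting the array and merging sorted halves.
After all merges, the sorted array is [9, 9, 13, 19, 23, 31, 45, 48].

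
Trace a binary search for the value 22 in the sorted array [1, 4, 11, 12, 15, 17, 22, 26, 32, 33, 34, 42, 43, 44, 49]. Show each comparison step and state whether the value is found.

Binary search for 22 in [1, 4, 11, 12, 15, 17, 22, 26, 32, 33, 34, 42, 43, 44, 49]:

lo=0, hi=14, mid=7, arr[mid]=26 -> 26 > 22, search left half
lo=0, hi=6, mid=3, arr[mid]=12 -> 12 < 22, search right half
lo=4, hi=6, mid=5, arr[mid]=17 -> 17 < 22, search right half
lo=6, hi=6, mid=6, arr[mid]=22 -> Found target at index 6!

Binary search finds 22 at index 6 after 4 comparisons. The search repeatedly halves the search space by comparing with the middle element.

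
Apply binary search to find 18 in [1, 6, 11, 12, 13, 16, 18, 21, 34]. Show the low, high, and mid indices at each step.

Binary search for 18 in [1, 6, 11, 12, 13, 16, 18, 21, 34]:

lo=0, hi=8, mid=4, arr[mid]=13 -> 13 < 18, search right half
lo=5, hi=8, mid=6, arr[mid]=18 -> Found target at index 6!

Binary search finds 18 at index 6 after 2 comparisons. The search repeatedly halves the search space by comparing with the middle element.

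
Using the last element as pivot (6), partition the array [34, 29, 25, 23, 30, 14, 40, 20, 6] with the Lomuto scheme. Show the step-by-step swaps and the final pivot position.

Lomuto partition with pivot = 6:

Initial array: [34, 29, 25, 23, 30, 14, 40, 20, 6]

arr[0]=34 > 6: no swap
arr[1]=29 > 6: no swap
arr[2]=25 > 6: no swap
arr[3]=23 > 6: no swap
arr[4]=30 > 6: no swap
arr[5]=14 > 6: no swap
arr[6]=40 > 6: no swap
arr[7]=20 > 6: no swap

Place pivot at position 0: [6, 29, 25, 23, 30, 14, 40, 20, 34]
Pivot position: 0

After partitioning with pivot 6, the array becomes [6, 29, 25, 23, 30, 14, 40, 20, 34]. The pivot is placed at index 0. All elements to the left of the pivot are <= 6, and all elements to the right are > 6.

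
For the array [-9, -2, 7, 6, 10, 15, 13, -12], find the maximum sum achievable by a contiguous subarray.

Using Kadane's algorithm on [-9, -2, 7, 6, 10, 15, 13, -12]:

Scanning through the array:
Position 1 (value -2): max_ending_here = -2, max_so_far = -2
Position 2 (value 7): max_ending_here = 7, max_so_far = 7
Position 3 (value 6): max_ending_here = 13, max_so_far = 13
Position 4 (value 10): max_ending_here = 23, max_so_far = 23
Position 5 (value 15): max_ending_here = 38, max_so_far = 38
Position 6 (value 13): max_ending_here = 51, max_so_far = 51
Position 7 (value -12): max_ending_here = 39, max_so_far = 51

Maximum subarray: [7, 6, 10, 15, 13]
Maximum sum: 51

The maximum subarray is [7, 6, 10, 15, 13] with sum 51. This subarray runs from index 2 to index 6.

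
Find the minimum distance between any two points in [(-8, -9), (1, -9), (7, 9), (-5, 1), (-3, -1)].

Computing all pairwise distances among 5 points:

d((-8, -9), (1, -9)) = 9.0
d((-8, -9), (7, 9)) = 23.4307
d((-8, -9), (-5, 1)) = 10.4403
d((-8, -9), (-3, -1)) = 9.434
d((1, -9), (7, 9)) = 18.9737
d((1, -9), (-5, 1)) = 11.6619
d((1, -9), (-3, -1)) = 8.9443
d((7, 9), (-5, 1)) = 14.4222
d((7, 9), (-3, -1)) = 14.1421
d((-5, 1), (-3, -1)) = 2.8284 <-- minimum

Closest pair: (-5, 1) and (-3, -1) with distance 2.8284

The closest pair is (-5, 1) and (-3, -1) with Euclidean distance 2.8284. For 5 points, brute-force pairwise comparison is shown above. For large n, the divide-and-conquer algorithm (sort by x, recurse on halves, check the dividing strip) achieves O(n log n).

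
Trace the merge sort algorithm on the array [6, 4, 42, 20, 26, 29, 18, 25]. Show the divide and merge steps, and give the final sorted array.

Merge sort trace:

Split: [6, 4, 42, 20, 26, 29, 18, 25] -> [6, 4, 42, 20] and [26, 29, 18, 25]
  Split: [6, 4, 42, 20] -> [6, 4] and [42, 20]
    Split: [6, 4] -> [6] and [4]
    Merge: [6] + [4] -> [4, 6]
    Split: [42, 20] -> [42] and [20]
    Merge: [42] + [20] -> [20, 42]
  Merge: [4, 6] + [20, 42] -> [4, 6, 20, 42]
  Split: [26, 29, 18, 25] -> [26, 29] and [18, 25]
    Split: [26, 29] -> [26] and [29]
    Merge: [26] + [29] -> [26, 29]
    Split: [18, 25] -> [18] and [25]
    Merge: [18] + [25] -> [18, 25]
  Merge: [26, 29] + [18, 25] -> [18, 25, 26, 29]
Merge: [4, 6, 20, 42] + [18, 25, 26, 29] -> [4, 6, 18, 20, 25, 26, 29, 42]

Final sorted array: [4, 6, 18, 20, 25, 26, 29, 42]

The merge sort proceeds by recursively splitting the array and merging sorted halves.
After all merges, the sorted array is [4, 6, 18, 20, 25, 26, 29, 42].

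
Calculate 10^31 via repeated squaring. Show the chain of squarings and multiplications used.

Computing 10^31 by squaring (build up from 10^1; each line after the first costs one multiplication):

10^1 = 10
10^2 = (10^1)^2 = 10^2 = 100
10^3 = 10 * 10^2 = 10 * 100 = 1000
10^6 = (10^3)^2 = 1000^2 = 1000000
10^7 = 10 * 10^6 = 10 * 1000000 = 10000000
10^14 = (10^7)^2 = 10000000^2 = 100000000000000
10^15 = 10 * 10^14 = 10 * 100000000000000 = 1000000000000000
10^30 = (10^15)^2 = 1000000000000000^2 = 1000000000000000000000000000000
10^31 = 10 * 10^30 = 10 * 1000000000000000000000000000000 = 10000000000000000000000000000000

Result: 10000000000000000000000000000000
Multiplications needed: 8 (8 lines after 10^1)

10^31 = 10000000000000000000000000000000. Using exponentiation by squaring, this requires 8 multiplications. The key idea: if the exponent is even, square the half-power; if odd, multiply by the base once.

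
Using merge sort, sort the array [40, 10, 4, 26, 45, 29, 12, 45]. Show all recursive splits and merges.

Merge sort trace:

Split: [40, 10, 4, 26, 45, 29, 12, 45] -> [40, 10, 4, 26] and [45, 29, 12, 45]
  Split: [40, 10, 4, 26] -> [40, 10] and [4, 26]
    Split: [40, 10] -> [40] and [10]
    Merge: [40] + [10] -> [10, 40]
    Split: [4, 26] -> [4] and [26]
    Merge: [4] + [26] -> [4, 26]
  Merge: [10, 40] + [4, 26] -> [4, 10, 26, 40]
  Split: [45, 29, 12, 45] -> [45, 29] and [12, 45]
    Split: [45, 29] -> [45] and [29]
    Merge: [45] + [29] -> [29, 45]
    Split: [12, 45] -> [12] and [45]
    Merge: [12] + [45] -> [12, 45]
  Merge: [29, 45] + [12, 45] -> [12, 29, 45, 45]
Merge: [4, 10, 26, 40] + [12, 29, 45, 45] -> [4, 10, 12, 26, 29, 40, 45, 45]

Final sorted array: [4, 10, 12, 26, 29, 40, 45, 45]

The merge sort proceeds by recursively splitting the array and merging sorted halves.
After all merges, the sorted array is [4, 10, 12, 26, 29, 40, 45, 45].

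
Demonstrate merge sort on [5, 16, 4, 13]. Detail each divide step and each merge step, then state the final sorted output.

Merge sort trace:

Split: [5, 16, 4, 13] -> [5, 16] and [4, 13]
  Split: [5, 16] -> [5] and [16]
  Merge: [5] + [16] -> [5, 16]
  Split: [4, 13] -> [4] and [13]
  Merge: [4] + [13] -> [4, 13]
Merge: [5, 16] + [4, 13] -> [4, 5, 13, 16]

Final sorted array: [4, 5, 13, 16]

The merge sort proceeds by recursively splitting the array and merging sorted halves.
After all merges, the sorted array is [4, 5, 13, 16].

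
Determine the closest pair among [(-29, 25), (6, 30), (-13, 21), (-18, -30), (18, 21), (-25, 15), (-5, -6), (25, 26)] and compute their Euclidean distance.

Computing all pairwise distances among 8 points:

d((-29, 25), (6, 30)) = 35.3553
d((-29, 25), (-13, 21)) = 16.4924
d((-29, 25), (-18, -30)) = 56.0892
d((-29, 25), (18, 21)) = 47.1699
d((-29, 25), (-25, 15)) = 10.7703
d((-29, 25), (-5, -6)) = 39.2046
d((-29, 25), (25, 26)) = 54.0093
d((6, 30), (-13, 21)) = 21.0238
d((6, 30), (-18, -30)) = 64.622
d((6, 30), (18, 21)) = 15.0
d((6, 30), (-25, 15)) = 34.4384
d((6, 30), (-5, -6)) = 37.6431
d((6, 30), (25, 26)) = 19.4165
d((-13, 21), (-18, -30)) = 51.2445
d((-13, 21), (18, 21)) = 31.0
d((-13, 21), (-25, 15)) = 13.4164
d((-13, 21), (-5, -6)) = 28.1603
d((-13, 21), (25, 26)) = 38.3275
d((-18, -30), (18, 21)) = 62.426
d((-18, -30), (-25, 15)) = 45.5412
d((-18, -30), (-5, -6)) = 27.2947
d((-18, -30), (25, 26)) = 70.6045
d((18, 21), (-25, 15)) = 43.4166
d((18, 21), (-5, -6)) = 35.4683
d((18, 21), (25, 26)) = 8.6023 <-- minimum
d((-25, 15), (-5, -6)) = 29.0
d((-25, 15), (25, 26)) = 51.1957
d((-5, -6), (25, 26)) = 43.8634

Closest pair: (18, 21) and (25, 26) with distance 8.6023

The closest pair is (18, 21) and (25, 26) with Euclidean distance 8.6023. For 8 points, brute-force pairwise comparison is shown above. For large n, the divide-and-conquer algorithm (sort by x, recurse on halves, check the dividing strip) achieves O(n log n).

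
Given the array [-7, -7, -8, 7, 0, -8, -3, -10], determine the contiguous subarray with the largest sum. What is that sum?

Using Kadane's algorithm on [-7, -7, -8, 7, 0, -8, -3, -10]:

Scanning through the array:
Position 1 (value -7): max_ending_here = -7, max_so_far = -7
Position 2 (value -8): max_ending_here = -8, max_so_far = -7
Position 3 (value 7): max_ending_here = 7, max_so_far = 7
Position 4 (value 0): max_ending_here = 7, max_so_far = 7
Position 5 (value -8): max_ending_here = -1, max_so_far = 7
Position 6 (value -3): max_ending_here = -3, max_so_far = 7
Position 7 (value -10): max_ending_here = -10, max_so_far = 7

Maximum subarray: [7]
Maximum sum: 7

The maximum subarray is [7] with sum 7. This subarray runs from index 3 to index 3.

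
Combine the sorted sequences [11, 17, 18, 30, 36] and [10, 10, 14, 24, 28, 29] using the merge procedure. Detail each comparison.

Merging process:

Compare 11 vs 10: take 10 from right. Merged: [10]
Compare 11 vs 10: take 10 from right. Merged: [10, 10]
Compare 11 vs 14: take 11 from left. Merged: [10, 10, 11]
Compare 17 vs 14: take 14 from right. Merged: [10, 10, 11, 14]
Compare 17 vs 24: take 17 from left. Merged: [10, 10, 11, 14, 17]
Compare 18 vs 24: take 18 from left. Merged: [10, 10, 11, 14, 17, 18]
Compare 30 vs 24: take 24 from right. Merged: [10, 10, 11, 14, 17, 18, 24]
Compare 30 vs 28: take 28 from right. Merged: [10, 10, 11, 14, 17, 18, 24, 28]
Compare 30 vs 29: take 29 from right. Merged: [10, 10, 11, 14, 17, 18, 24, 28, 29]
Append remaining from left: [30, 36]. Merged: [10, 10, 11, 14, 17, 18, 24, 28, 29, 30, 36]

Final merged array: [10, 10, 11, 14, 17, 18, 24, 28, 29, 30, 36]
Total comparisons: 9

The merged array is [10, 10, 11, 14, 17, 18, 24, 28, 29, 30, 36], requiring 9 comparisons. The merge step runs in O(n) time where n is the total number of elements.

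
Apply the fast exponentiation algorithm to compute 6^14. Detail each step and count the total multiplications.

Computing 6^14 by squaring (build up from 6^1; each line after the first costs one multiplication):

6^1 = 6
6^2 = (6^1)^2 = 6^2 = 36
6^3 = 6 * 6^2 = 6 * 36 = 216
6^6 = (6^3)^2 = 216^2 = 46656
6^7 = 6 * 6^6 = 6 * 46656 = 279936
6^14 = (6^7)^2 = 279936^2 = 78364164096

Result: 78364164096
Multiplications needed: 5 (5 lines after 6^1)

6^14 = 78364164096. Using exponentiation by squaring, this requires 5 multiplications. The key idea: if the exponent is even, square the half-power; if odd, multiply by the base once.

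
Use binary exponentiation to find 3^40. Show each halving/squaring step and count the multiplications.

Computing 3^40 by squaring (build up from 3^1; each line after the first costs one multiplication):

3^1 = 3
3^2 = (3^1)^2 = 3^2 = 9
3^4 = (3^2)^2 = 9^2 = 81
3^5 = 3 * 3^4 = 3 * 81 = 243
3^10 = (3^5)^2 = 243^2 = 59049
3^20 = (3^10)^2 = 59049^2 = 3486784401
3^40 = (3^20)^2 = 3486784401^2 = 12157665459056928801

Result: 12157665459056928801
Multiplications needed: 6 (6 lines after 3^1)

3^40 = 12157665459056928801. Using exponentiation by squaring, this requires 6 multiplications. The key idea: if the exponent is even, square the half-power; if odd, multiply by the base once.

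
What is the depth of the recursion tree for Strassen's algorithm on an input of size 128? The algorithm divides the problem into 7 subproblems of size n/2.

For divide and conquer with division factor 2:

Problem sizes at each level:
Level 0: 128
Level 1: 64
Level 2: 32
Level 3: 16
Level 4: 8
Level 5: 4
Level 6: 2
Level 7: 1

The root is level 0 and the size-1 base case is level 7 (the tree spans levels 0 through 7, i.e. 8 levels counting the root), so the depth is the number of divisions: log_2(128) = 7

The recursion tree depth is log_2(128) = 7. At each level, the problem size is divided by 2, so it takes 7 divisions to reduce to a base case of size 1. The algorithm makes 7 recursive calls at each level.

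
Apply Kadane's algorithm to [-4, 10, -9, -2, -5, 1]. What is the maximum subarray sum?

Using Kadane's algorithm on [-4, 10, -9, -2, -5, 1]:

Scanning through the array:
Position 1 (value 10): max_ending_here = 10, max_so_far = 10
Position 2 (value -9): max_ending_here = 1, max_so_far = 10
Position 3 (value -2): max_ending_here = -1, max_so_far = 10
Position 4 (value -5): max_ending_here = -5, max_so_far = 10
Position 5 (value 1): max_ending_here = 1, max_so_far = 10

Maximum subarray: [10]
Maximum sum: 10

The maximum subarray is [10] with sum 10. This subarray runs from index 1 to index 1.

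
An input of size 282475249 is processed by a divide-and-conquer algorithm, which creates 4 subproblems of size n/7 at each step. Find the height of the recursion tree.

For divide and conquer with division factor 7:

Problem sizes at each level:
Level 0: 282475249
Level 1: 40353607
Level 2: 5764801
Level 3: 823543
Level 4: 117649
Level 5: 16807
Level 6: 2401
Level 7: 343
Level 8: 49
Level 9: 7
Level 10: 1

The root is level 0 and the size-1 base case is level 10 (the tree spans levels 0 through 10, i.e. 11 levels counting the root), so the depth is the number of divisions: log_7(282475249) = 10

The recursion tree depth is log_7(282475249) = 10. At each level, the problem size is divided by 7, so it takes 10 divisions to reduce to a base case of size 1. The algorithm makes 4 recursive calls at each level.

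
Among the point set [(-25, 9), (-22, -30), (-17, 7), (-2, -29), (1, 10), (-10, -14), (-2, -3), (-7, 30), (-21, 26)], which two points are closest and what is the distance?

Computing all pairwise distances among 9 points:

d((-25, 9), (-22, -30)) = 39.1152
d((-25, 9), (-17, 7)) = 8.2462 <-- minimum
d((-25, 9), (-2, -29)) = 44.4185
d((-25, 9), (1, 10)) = 26.0192
d((-25, 9), (-10, -14)) = 27.4591
d((-25, 9), (-2, -3)) = 25.9422
d((-25, 9), (-7, 30)) = 27.6586
d((-25, 9), (-21, 26)) = 17.4642
d((-22, -30), (-17, 7)) = 37.3363
d((-22, -30), (-2, -29)) = 20.025
d((-22, -30), (1, 10)) = 46.1411
d((-22, -30), (-10, -14)) = 20.0
d((-22, -30), (-2, -3)) = 33.6006
d((-22, -30), (-7, 30)) = 61.8466
d((-22, -30), (-21, 26)) = 56.0089
d((-17, 7), (-2, -29)) = 39.0
d((-17, 7), (1, 10)) = 18.2483
d((-17, 7), (-10, -14)) = 22.1359
d((-17, 7), (-2, -3)) = 18.0278
d((-17, 7), (-7, 30)) = 25.0799
d((-17, 7), (-21, 26)) = 19.4165
d((-2, -29), (1, 10)) = 39.1152
d((-2, -29), (-10, -14)) = 17.0
d((-2, -29), (-2, -3)) = 26.0
d((-2, -29), (-7, 30)) = 59.2115
d((-2, -29), (-21, 26)) = 58.1893
d((1, 10), (-10, -14)) = 26.4008
d((1, 10), (-2, -3)) = 13.3417
d((1, 10), (-7, 30)) = 21.5407
d((1, 10), (-21, 26)) = 27.2029
d((-10, -14), (-2, -3)) = 13.6015
d((-10, -14), (-7, 30)) = 44.1022
d((-10, -14), (-21, 26)) = 41.4849
d((-2, -3), (-7, 30)) = 33.3766
d((-2, -3), (-21, 26)) = 34.6699
d((-7, 30), (-21, 26)) = 14.5602

Closest pair: (-25, 9) and (-17, 7) with distance 8.2462

The closest pair is (-25, 9) and (-17, 7) with Euclidean distance 8.2462. For 9 points, brute-force pairwise comparison is shown above. For large n, the divide-and-conquer algorithm (sort by x, recurse on halves, check the dividing strip) achieves O(n log n).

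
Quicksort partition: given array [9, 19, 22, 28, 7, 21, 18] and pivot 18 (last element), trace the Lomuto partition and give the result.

Lomuto partition with pivot = 18:

Initial array: [9, 19, 22, 28, 7, 21, 18]

arr[0]=9 <= 18: swap with position 0, array becomes [9, 19, 22, 28, 7, 21, 18]
arr[1]=19 > 18: no swap
arr[2]=22 > 18: no swap
arr[3]=28 > 18: no swap
arr[4]=7 <= 18: swap with position 1, array becomes [9, 7, 22, 28, 19, 21, 18]
arr[5]=21 > 18: no swap

Place pivot at position 2: [9, 7, 18, 28, 19, 21, 22]
Pivot position: 2

After partitioning with pivot 18, the array becomes [9, 7, 18, 28, 19, 21, 22]. The pivot is placed at index 2. All elements to the left of the pivot are <= 18, and all elements to the right are > 18.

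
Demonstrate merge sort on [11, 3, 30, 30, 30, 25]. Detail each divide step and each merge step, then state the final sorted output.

Merge sort trace:

Split: [11, 3, 30, 30, 30, 25] -> [11, 3, 30] and [30, 30, 25]
  Split: [11, 3, 30] -> [11] and [3, 30]
    Split: [3, 30] -> [3] and [30]
    Merge: [3] + [30] -> [3, 30]
  Merge: [11] + [3, 30] -> [3, 11, 30]
  Split: [30, 30, 25] -> [30] and [30, 25]
    Split: [30, 25] -> [30] and [25]
    Merge: [30] + [25] -> [25, 30]
  Merge: [30] + [25, 30] -> [25, 30, 30]
Merge: [3, 11, 30] + [25, 30, 30] -> [3, 11, 25, 30, 30, 30]

Final sorted array: [3, 11, 25, 30, 30, 30]

The merge sort proceeds by recursively splitting the array and merging sorted halves.
After all merges, the sorted array is [3, 11, 25, 30, 30, 30].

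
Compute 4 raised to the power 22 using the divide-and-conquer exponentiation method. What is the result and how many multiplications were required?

Computing 4^22 by squaring (build up from 4^1; each line after the first costs one multiplication):

4^1 = 4
4^2 = (4^1)^2 = 4^2 = 16
4^4 = (4^2)^2 = 16^2 = 256
4^5 = 4 * 4^4 = 4 * 256 = 1024
4^10 = (4^5)^2 = 1024^2 = 1048576
4^11 = 4 * 4^10 = 4 * 1048576 = 4194304
4^22 = (4^11)^2 = 4194304^2 = 17592186044416

Result: 17592186044416
Multiplications needed: 6 (6 lines after 4^1)

4^22 = 17592186044416. Using exponentiation by squaring, this requires 6 multiplications. The key idea: if the exponent is even, square the half-power; if odd, multiply by the base once.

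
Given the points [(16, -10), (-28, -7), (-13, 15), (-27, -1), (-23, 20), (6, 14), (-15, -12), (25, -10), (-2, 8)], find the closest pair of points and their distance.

Computing all pairwise distances among 9 points:

d((16, -10), (-28, -7)) = 44.1022
d((16, -10), (-13, 15)) = 38.2884
d((16, -10), (-27, -1)) = 43.9318
d((16, -10), (-23, 20)) = 49.2037
d((16, -10), (6, 14)) = 26.0
d((16, -10), (-15, -12)) = 31.0644
d((16, -10), (25, -10)) = 9.0
d((16, -10), (-2, 8)) = 25.4558
d((-28, -7), (-13, 15)) = 26.6271
d((-28, -7), (-27, -1)) = 6.0828 <-- minimum
d((-28, -7), (-23, 20)) = 27.4591
d((-28, -7), (6, 14)) = 39.9625
d((-28, -7), (-15, -12)) = 13.9284
d((-28, -7), (25, -10)) = 53.0848
d((-28, -7), (-2, 8)) = 30.0167
d((-13, 15), (-27, -1)) = 21.2603
d((-13, 15), (-23, 20)) = 11.1803
d((-13, 15), (6, 14)) = 19.0263
d((-13, 15), (-15, -12)) = 27.074
d((-13, 15), (25, -10)) = 45.4863
d((-13, 15), (-2, 8)) = 13.0384
d((-27, -1), (-23, 20)) = 21.3776
d((-27, -1), (6, 14)) = 36.2491
d((-27, -1), (-15, -12)) = 16.2788
d((-27, -1), (25, -10)) = 52.7731
d((-27, -1), (-2, 8)) = 26.5707
d((-23, 20), (6, 14)) = 29.6142
d((-23, 20), (-15, -12)) = 32.9848
d((-23, 20), (25, -10)) = 56.6039
d((-23, 20), (-2, 8)) = 24.1868
d((6, 14), (-15, -12)) = 33.4215
d((6, 14), (25, -10)) = 30.6105
d((6, 14), (-2, 8)) = 10.0
d((-15, -12), (25, -10)) = 40.05
d((-15, -12), (-2, 8)) = 23.8537
d((25, -10), (-2, 8)) = 32.45

Closest pair: (-28, -7) and (-27, -1) with distance 6.0828

The closest pair is (-28, -7) and (-27, -1) with Euclidean distance 6.0828. For 9 points, brute-force pairwise comparison is shown above. For large n, the divide-and-conquer algorithm (sort by x, recurse on halves, check the dividing strip) achieves O(n log n).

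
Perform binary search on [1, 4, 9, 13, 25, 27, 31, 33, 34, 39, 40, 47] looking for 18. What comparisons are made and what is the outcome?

Binary search for 18 in [1, 4, 9, 13, 25, 27, 31, 33, 34, 39, 40, 47]:

lo=0, hi=11, mid=5, arr[mid]=27 -> 27 > 18, search left half
lo=0, hi=4, mid=2, arr[mid]=9 -> 9 < 18, search right half
lo=3, hi=4, mid=3, arr[mid]=13 -> 13 < 18, search right half
lo=4, hi=4, mid=4, arr[mid]=25 -> 25 > 18, search left half
lo=4 > hi=3, target 18 not found

Binary search determines that 18 is not in the array after 4 comparisons. The search space was exhausted without finding the target.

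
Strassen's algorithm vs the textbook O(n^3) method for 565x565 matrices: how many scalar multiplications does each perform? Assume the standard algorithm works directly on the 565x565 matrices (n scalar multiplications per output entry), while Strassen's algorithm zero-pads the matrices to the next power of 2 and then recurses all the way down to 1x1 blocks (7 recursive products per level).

Matrix multiplication for 565x565 matrices:

Strassen's algorithm requires power-of-2 dimensions. Pad 565x565 to 1024x1024 (next power of 2).

Standard algorithm: 565^3 = 180362125 multiplications
Strassen's algorithm: 7^(log2(1024)) = 7^10 = 282475249 multiplications
Difference: 180362125 - 282475249 = -102113124 (Strassen uses MORE here due to padding overhead — for small or just-over-power-of-2 n, padding can outweigh the per-level savings)

Standard: 180362125 multiplications (565^3). Strassen: 282475249 multiplications (7^10, after padding to 1024x1024). Strassen reduces 8 recursive multiplications to 7 at each level.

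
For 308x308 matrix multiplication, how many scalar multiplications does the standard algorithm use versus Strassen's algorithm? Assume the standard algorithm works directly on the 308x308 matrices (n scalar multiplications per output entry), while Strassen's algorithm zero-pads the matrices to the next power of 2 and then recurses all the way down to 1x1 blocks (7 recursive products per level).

Matrix multiplication for 308x308 matrices:

Strassen's algorithm requires power-of-2 dimensions. Pad 308x308 to 512x512 (next power of 2).

Standard algorithm: 308^3 = 29218112 multiplications
Strassen's algorithm: 7^(log2(512)) = 7^9 = 40353607 multiplications
Difference: 29218112 - 40353607 = -11135495 (Strassen uses MORE here due to padding overhead — for small or just-over-power-of-2 n, padding can outweigh the per-level savings)

Standard: 29218112 multiplications (308^3). Strassen: 40353607 multiplications (7^9, after padding to 512x512). Strassen reduces 8 recursive multiplications to 7 at each level.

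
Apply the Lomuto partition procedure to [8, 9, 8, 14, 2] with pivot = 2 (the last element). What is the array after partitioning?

Lomuto partition with pivot = 2:

Initial array: [8, 9, 8, 14, 2]

arr[0]=8 > 2: no swap
arr[1]=9 > 2: no swap
arr[2]=8 > 2: no swap
arr[3]=14 > 2: no swap

Place pivot at position 0: [2, 9, 8, 14, 8]
Pivot position: 0

After partitioning with pivot 2, the array becomes [2, 9, 8, 14, 8]. The pivot is placed at index 0. All elements to the left of the pivot are <= 2, and all elements to the right are > 2.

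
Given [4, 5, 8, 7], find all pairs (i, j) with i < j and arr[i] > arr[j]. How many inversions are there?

Finding inversions in [4, 5, 8, 7]:

(2, 3): arr[2]=8 > arr[3]=7

Total inversions: 1

The array has 1 inversion(s): (2,3). Each pair (i,j) satisfies i < j and arr[i] > arr[j].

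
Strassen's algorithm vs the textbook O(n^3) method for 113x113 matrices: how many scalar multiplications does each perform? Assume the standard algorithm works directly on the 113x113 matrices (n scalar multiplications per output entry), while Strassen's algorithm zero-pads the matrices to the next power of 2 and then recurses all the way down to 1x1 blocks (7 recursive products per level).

Matrix multiplication for 113x113 matrices:

Strassen's algorithm requires power-of-2 dimensions. Pad 113x113 to 128x128 (next power of 2).

Standard algorithm: 113^3 = 1442897 multiplications
Strassen's algorithm: 7^(log2(128)) = 7^7 = 823543 multiplications
Savings: 1442897 - 823543 = 619354 multiplications

Standard: 1442897 multiplications (113^3). Strassen: 823543 multiplications (7^7, after padding to 128x128). Strassen reduces 8 recursive multiplications to 7 at each level.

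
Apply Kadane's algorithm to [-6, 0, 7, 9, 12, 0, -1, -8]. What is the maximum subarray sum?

Using Kadane's algorithm on [-6, 0, 7, 9, 12, 0, -1, -8]:

Scanning through the array:
Position 1 (value 0): max_ending_here = 0, max_so_far = 0
Position 2 (value 7): max_ending_here = 7, max_so_far = 7
Position 3 (value 9): max_ending_here = 16, max_so_far = 16
Position 4 (value 12): max_ending_here = 28, max_so_far = 28
Position 5 (value 0): max_ending_here = 28, max_so_far = 28
Position 6 (value -1): max_ending_here = 27, max_so_far = 28
Position 7 (value -8): max_ending_here = 19, max_so_far = 28

Maximum subarray: [0, 7, 9, 12]
Maximum sum: 28

The maximum subarray is [0, 7, 9, 12] with sum 28. This subarray runs from index 1 to index 4.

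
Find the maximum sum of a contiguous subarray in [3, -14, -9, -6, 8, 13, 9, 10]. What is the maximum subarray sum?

Using Kadane's algorithm on [3, -14, -9, -6, 8, 13, 9, 10]:

Scanning through the array:
Position 1 (value -14): max_ending_here = -11, max_so_far = 3
Position 2 (value -9): max_ending_here = -9, max_so_far = 3
Position 3 (value -6): max_ending_here = -6, max_so_far = 3
Position 4 (value 8): max_ending_here = 8, max_so_far = 8
Position 5 (value 13): max_ending_here = 21, max_so_far = 21
Position 6 (value 9): max_ending_here = 30, max_so_far = 30
Position 7 (value 10): max_ending_here = 40, max_so_far = 40

Maximum subarray: [8, 13, 9, 10]
Maximum sum: 40

The maximum subarray is [8, 13, 9, 10] with sum 40. This subarray runs from index 4 to index 7.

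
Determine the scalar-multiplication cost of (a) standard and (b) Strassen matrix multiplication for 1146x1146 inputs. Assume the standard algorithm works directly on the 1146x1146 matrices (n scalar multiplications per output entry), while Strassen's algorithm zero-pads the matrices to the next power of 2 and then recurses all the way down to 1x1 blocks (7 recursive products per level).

Matrix multiplication for 1146x1146 matrices:

Strassen's algorithm requires power-of-2 dimensions. Pad 1146x1146 to 2048x2048 (next power of 2).

Standard algorithm: 1146^3 = 1505060136 multiplications
Strassen's algorithm: 7^(log2(2048)) = 7^11 = 1977326743 multiplications
Difference: 1505060136 - 1977326743 = -472266607 (Strassen uses MORE here due to padding overhead — for small or just-over-power-of-2 n, padding can outweigh the per-level savings)

Standard: 1505060136 multiplications (1146^3). Strassen: 1977326743 multiplications (7^11, after padding to 2048x2048). Strassen reduces 8 recursive multiplications to 7 at each level.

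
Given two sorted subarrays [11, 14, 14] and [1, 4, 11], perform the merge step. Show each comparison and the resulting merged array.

Merging process:

Compare 11 vs 1: take 1 from right. Merged: [1]
Compare 11 vs 4: take 4 from right. Merged: [1, 4]
Compare 11 vs 11: take 11 from left. Merged: [1, 4, 11]
Compare 14 vs 11: take 11 from right. Merged: [1, 4, 11, 11]
Append remaining from left: [14, 14]. Merged: [1, 4, 11, 11, 14, 14]

Final merged array: [1, 4, 11, 11, 14, 14]
Total comparisons: 4

The merged array is [1, 4, 11, 11, 14, 14], requiring 4 comparisons. The merge step runs in O(n) time where n is the total number of elements.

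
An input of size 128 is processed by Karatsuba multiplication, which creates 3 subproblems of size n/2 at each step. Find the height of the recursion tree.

For divide and conquer with division factor 2:

Problem sizes at each level:
Level 0: 128
Level 1: 64
Level 2: 32
Level 3: 16
Level 4: 8
Level 5: 4
Level 6: 2
Level 7: 1

The root is level 0 and the size-1 base case is level 7 (the tree spans levels 0 through 7, i.e. 8 levels counting the root), so the depth is the number of divisions: log_2(128) = 7

The recursion tree depth is log_2(128) = 7. At each level, the problem size is divided by 2, so it takes 7 divisions to reduce to a base case of size 1. The algorithm makes 3 recursive calls at each level.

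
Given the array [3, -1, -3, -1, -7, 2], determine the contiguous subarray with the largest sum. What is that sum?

Using Kadane's algorithm on [3, -1, -3, -1, -7, 2]:

Scanning through the array:
Position 1 (value -1): max_ending_here = 2, max_so_far = 3
Position 2 (value -3): max_ending_here = -1, max_so_far = 3
Position 3 (value -1): max_ending_here = -1, max_so_far = 3
Position 4 (value -7): max_ending_here = -7, max_so_far = 3
Position 5 (value 2): max_ending_here = 2, max_so_far = 3

Maximum subarray: [3]
Maximum sum: 3

The maximum subarray is [3] with sum 3. This subarray runs from index 0 to index 0.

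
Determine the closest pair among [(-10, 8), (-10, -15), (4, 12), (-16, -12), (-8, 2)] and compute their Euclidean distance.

Computing all pairwise distances among 5 points:

d((-10, 8), (-10, -15)) = 23.0
d((-10, 8), (4, 12)) = 14.5602
d((-10, 8), (-16, -12)) = 20.8806
d((-10, 8), (-8, 2)) = 6.3246 <-- minimum
d((-10, -15), (4, 12)) = 30.4138
d((-10, -15), (-16, -12)) = 6.7082
d((-10, -15), (-8, 2)) = 17.1172
d((4, 12), (-16, -12)) = 31.241
d((4, 12), (-8, 2)) = 15.6205
d((-16, -12), (-8, 2)) = 16.1245

Closest pair: (-10, 8) and (-8, 2) with distance 6.3246

The closest pair is (-10, 8) and (-8, 2) with Euclidean distance 6.3246. For 5 points, brute-force pairwise comparison is shown above. For large n, the divide-and-conquer algorithm (sort by x, recurse on halves, check the dividing strip) achieves O(n log n).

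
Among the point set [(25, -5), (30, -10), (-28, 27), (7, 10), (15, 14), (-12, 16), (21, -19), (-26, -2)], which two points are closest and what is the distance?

Computing all pairwise distances among 8 points:

d((25, -5), (30, -10)) = 7.0711 <-- minimum
d((25, -5), (-28, 27)) = 61.9112
d((25, -5), (7, 10)) = 23.4307
d((25, -5), (15, 14)) = 21.4709
d((25, -5), (-12, 16)) = 42.5441
d((25, -5), (21, -19)) = 14.5602
d((25, -5), (-26, -2)) = 51.0882
d((30, -10), (-28, 27)) = 68.7968
d((30, -10), (7, 10)) = 30.4795
d((30, -10), (15, 14)) = 28.3019
d((30, -10), (-12, 16)) = 49.3964
d((30, -10), (21, -19)) = 12.7279
d((30, -10), (-26, -2)) = 56.5685
d((-28, 27), (7, 10)) = 38.9102
d((-28, 27), (15, 14)) = 44.9222
d((-28, 27), (-12, 16)) = 19.4165
d((-28, 27), (21, -19)) = 67.2086
d((-28, 27), (-26, -2)) = 29.0689
d((7, 10), (15, 14)) = 8.9443
d((7, 10), (-12, 16)) = 19.9249
d((7, 10), (21, -19)) = 32.2025
d((7, 10), (-26, -2)) = 35.1141
d((15, 14), (-12, 16)) = 27.074
d((15, 14), (21, -19)) = 33.541
d((15, 14), (-26, -2)) = 44.0114
d((-12, 16), (21, -19)) = 48.1041
d((-12, 16), (-26, -2)) = 22.8035
d((21, -19), (-26, -2)) = 49.98

Closest pair: (25, -5) and (30, -10) with distance 7.0711

The closest pair is (25, -5) and (30, -10) with Euclidean distance 7.0711. For 8 points, brute-force pairwise comparison is shown above. For large n, the divide-and-conquer algorithm (sort by x, recurse on halves, check the dividing strip) achieves O(n log n).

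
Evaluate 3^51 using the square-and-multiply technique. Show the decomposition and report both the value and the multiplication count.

Computing 3^51 by squaring (build up from 3^1; each line after the first costs one multiplication):

3^1 = 3
3^2 = (3^1)^2 = 3^2 = 9
3^3 = 3 * 3^2 = 3 * 9 = 27
3^6 = (3^3)^2 = 27^2 = 729
3^12 = (3^6)^2 = 729^2 = 531441
3^24 = (3^12)^2 = 531441^2 = 282429536481
3^25 = 3 * 3^24 = 3 * 282429536481 = 847288609443
3^50 = (3^25)^2 = 847288609443^2 = 717897987691852588770249
3^51 = 3 * 3^50 = 3 * 717897987691852588770249 = 2153693963075557766310747

Result: 2153693963075557766310747
Multiplications needed: 8 (8 lines after 3^1)

3^51 = 2153693963075557766310747. Using exponentiation by squaring, this requires 8 multiplications. The key idea: if the exponent is even, square the half-power; if odd, multiply by the base once.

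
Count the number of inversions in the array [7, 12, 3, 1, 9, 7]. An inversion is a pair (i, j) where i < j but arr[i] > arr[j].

Finding inversions in [7, 12, 3, 1, 9, 7]:

(0, 2): arr[0]=7 > arr[2]=3
(0, 3): arr[0]=7 > arr[3]=1
(1, 2): arr[1]=12 > arr[2]=3
(1, 3): arr[1]=12 > arr[3]=1
(1, 4): arr[1]=12 > arr[4]=9
(1, 5): arr[1]=12 > arr[5]=7
(2, 3): arr[2]=3 > arr[3]=1
(4, 5): arr[4]=9 > arr[5]=7

Total inversions: 8

The array has 8 inversion(s): (0,2), (0,3), (1,2), (1,3), (1,4), (1,5), (2,3), (4,5). Each pair (i,j) satisfies i < j and arr[i] > arr[j].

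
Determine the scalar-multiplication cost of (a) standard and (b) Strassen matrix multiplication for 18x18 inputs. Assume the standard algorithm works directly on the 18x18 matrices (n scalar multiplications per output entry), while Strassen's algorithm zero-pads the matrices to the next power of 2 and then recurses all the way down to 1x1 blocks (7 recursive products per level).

Matrix multiplication for 18x18 matrices:

Strassen's algorithm requires power-of-2 dimensions. Pad 18x18 to 32x32 (next power of 2).

Standard algorithm: 18^3 = 5832 multiplications
Strassen's algorithm: 7^(log2(32)) = 7^5 = 16807 multiplications
Difference: 5832 - 16807 = -10975 (Strassen uses MORE here due to padding overhead — for small or just-over-power-of-2 n, padding can outweigh the per-level savings)

Standard: 5832 multiplications (18^3). Strassen: 16807 multiplications (7^5, after padding to 32x32). Strassen reduces 8 recursive multiplications to 7 at each level.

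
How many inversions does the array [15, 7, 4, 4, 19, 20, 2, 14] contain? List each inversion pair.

Finding inversions in [15, 7, 4, 4, 19, 20, 2, 14]:

(0, 1): arr[0]=15 > arr[1]=7
(0, 2): arr[0]=15 > arr[2]=4
(0, 3): arr[0]=15 > arr[3]=4
(0, 6): arr[0]=15 > arr[6]=2
(0, 7): arr[0]=15 > arr[7]=14
(1, 2): arr[1]=7 > arr[2]=4
(1, 3): arr[1]=7 > arr[3]=4
(1, 6): arr[1]=7 > arr[6]=2
(2, 6): arr[2]=4 > arr[6]=2
(3, 6): arr[3]=4 > arr[6]=2
(4, 6): arr[4]=19 > arr[6]=2
(4, 7): arr[4]=19 > arr[7]=14
(5, 6): arr[5]=20 > arr[6]=2
(5, 7): arr[5]=20 > arr[7]=14

Total inversions: 14

The array has 14 inversion(s): (0,1), (0,2), (0,3), (0,6), (0,7), (1,2), (1,3), (1,6), (2,6), (3,6), (4,6), (4,7), (5,6), (5,7). Each pair (i,j) satisfies i < j and arr[i] > arr[j].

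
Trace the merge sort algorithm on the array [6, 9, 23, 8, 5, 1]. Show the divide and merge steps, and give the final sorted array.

Merge sort trace:

Split: [6, 9, 23, 8, 5, 1] -> [6, 9, 23] and [8, 5, 1]
  Split: [6, 9, 23] -> [6] and [9, 23]
    Split: [9, 23] -> [9] and [23]
    Merge: [9] + [23] -> [9, 23]
  Merge: [6] + [9, 23] -> [6, 9, 23]
  Split: [8, 5, 1] -> [8] and [5, 1]
    Split: [5, 1] -> [5] and [1]
    Merge: [5] + [1] -> [1, 5]
  Merge: [8] + [1, 5] -> [1, 5, 8]
Merge: [6, 9, 23] + [1, 5, 8] -> [1, 5, 6, 8, 9, 23]

Final sorted array: [1, 5, 6, 8, 9, 23]

The merge sort proceeds by recursively splitting the array and merging sorted halves.
After all merges, the sorted array is [1, 5, 6, 8, 9, 23].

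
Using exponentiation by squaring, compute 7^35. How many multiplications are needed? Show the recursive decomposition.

Computing 7^35 by squaring (build up from 7^1; each line after the first costs one multiplication):

7^1 = 7
7^2 = (7^1)^2 = 7^2 = 49
7^4 = (7^2)^2 = 49^2 = 2401
7^8 = (7^4)^2 = 2401^2 = 5764801
7^16 = (7^8)^2 = 5764801^2 = 33232930569601
7^17 = 7 * 7^16 = 7 * 33232930569601 = 232630513987207
7^34 = (7^17)^2 = 232630513987207^2 = 54116956037952111668959660849
7^35 = 7 * 7^34 = 7 * 54116956037952111668959660849 = 378818692265664781682717625943

Result: 378818692265664781682717625943
Multiplications needed: 7 (7 lines after 7^1)

7^35 = 378818692265664781682717625943. Using exponentiation by squaring, this requires 7 multiplications. The key idea: if the exponent is even, square the half-power; if odd, multiply by the base once.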